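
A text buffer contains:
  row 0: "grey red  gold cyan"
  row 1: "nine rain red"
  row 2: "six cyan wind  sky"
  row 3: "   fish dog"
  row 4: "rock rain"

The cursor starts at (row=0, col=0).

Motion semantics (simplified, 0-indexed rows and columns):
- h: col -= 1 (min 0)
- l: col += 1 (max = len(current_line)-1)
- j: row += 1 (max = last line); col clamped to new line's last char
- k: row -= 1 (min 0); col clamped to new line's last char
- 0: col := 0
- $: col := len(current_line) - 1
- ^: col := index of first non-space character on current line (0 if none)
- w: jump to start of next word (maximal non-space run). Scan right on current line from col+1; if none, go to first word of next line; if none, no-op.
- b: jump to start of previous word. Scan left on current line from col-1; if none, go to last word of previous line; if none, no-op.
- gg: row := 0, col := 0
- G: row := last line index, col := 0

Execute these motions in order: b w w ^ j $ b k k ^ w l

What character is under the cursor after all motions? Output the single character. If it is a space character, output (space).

Answer: e

Derivation:
After 1 (b): row=0 col=0 char='g'
After 2 (w): row=0 col=5 char='r'
After 3 (w): row=0 col=10 char='g'
After 4 (^): row=0 col=0 char='g'
After 5 (j): row=1 col=0 char='n'
After 6 ($): row=1 col=12 char='d'
After 7 (b): row=1 col=10 char='r'
After 8 (k): row=0 col=10 char='g'
After 9 (k): row=0 col=10 char='g'
After 10 (^): row=0 col=0 char='g'
After 11 (w): row=0 col=5 char='r'
After 12 (l): row=0 col=6 char='e'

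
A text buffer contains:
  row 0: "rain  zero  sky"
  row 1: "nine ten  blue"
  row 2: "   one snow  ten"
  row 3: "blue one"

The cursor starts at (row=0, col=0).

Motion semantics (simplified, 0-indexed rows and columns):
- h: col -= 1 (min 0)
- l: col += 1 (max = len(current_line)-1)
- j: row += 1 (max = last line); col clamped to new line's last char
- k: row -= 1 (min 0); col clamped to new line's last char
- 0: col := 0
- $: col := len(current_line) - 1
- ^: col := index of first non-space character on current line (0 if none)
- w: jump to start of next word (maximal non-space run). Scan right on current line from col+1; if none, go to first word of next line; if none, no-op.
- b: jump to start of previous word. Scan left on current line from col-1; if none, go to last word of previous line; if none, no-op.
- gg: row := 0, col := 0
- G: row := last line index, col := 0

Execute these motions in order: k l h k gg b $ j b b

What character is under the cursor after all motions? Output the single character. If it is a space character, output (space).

After 1 (k): row=0 col=0 char='r'
After 2 (l): row=0 col=1 char='a'
After 3 (h): row=0 col=0 char='r'
After 4 (k): row=0 col=0 char='r'
After 5 (gg): row=0 col=0 char='r'
After 6 (b): row=0 col=0 char='r'
After 7 ($): row=0 col=14 char='y'
After 8 (j): row=1 col=13 char='e'
After 9 (b): row=1 col=10 char='b'
After 10 (b): row=1 col=5 char='t'

Answer: t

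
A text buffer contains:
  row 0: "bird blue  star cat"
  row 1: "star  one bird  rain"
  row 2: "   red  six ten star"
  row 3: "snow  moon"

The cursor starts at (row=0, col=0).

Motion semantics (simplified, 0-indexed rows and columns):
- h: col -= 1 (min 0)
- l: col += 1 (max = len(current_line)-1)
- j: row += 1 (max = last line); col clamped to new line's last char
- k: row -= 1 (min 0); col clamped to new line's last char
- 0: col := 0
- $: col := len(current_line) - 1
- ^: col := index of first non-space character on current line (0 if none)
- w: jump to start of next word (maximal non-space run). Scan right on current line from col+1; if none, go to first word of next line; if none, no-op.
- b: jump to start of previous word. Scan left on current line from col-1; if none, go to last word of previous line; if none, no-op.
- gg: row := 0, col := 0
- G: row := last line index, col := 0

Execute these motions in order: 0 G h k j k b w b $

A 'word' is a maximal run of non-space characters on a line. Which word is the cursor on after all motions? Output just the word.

After 1 (0): row=0 col=0 char='b'
After 2 (G): row=3 col=0 char='s'
After 3 (h): row=3 col=0 char='s'
After 4 (k): row=2 col=0 char='_'
After 5 (j): row=3 col=0 char='s'
After 6 (k): row=2 col=0 char='_'
After 7 (b): row=1 col=16 char='r'
After 8 (w): row=2 col=3 char='r'
After 9 (b): row=1 col=16 char='r'
After 10 ($): row=1 col=19 char='n'

Answer: rain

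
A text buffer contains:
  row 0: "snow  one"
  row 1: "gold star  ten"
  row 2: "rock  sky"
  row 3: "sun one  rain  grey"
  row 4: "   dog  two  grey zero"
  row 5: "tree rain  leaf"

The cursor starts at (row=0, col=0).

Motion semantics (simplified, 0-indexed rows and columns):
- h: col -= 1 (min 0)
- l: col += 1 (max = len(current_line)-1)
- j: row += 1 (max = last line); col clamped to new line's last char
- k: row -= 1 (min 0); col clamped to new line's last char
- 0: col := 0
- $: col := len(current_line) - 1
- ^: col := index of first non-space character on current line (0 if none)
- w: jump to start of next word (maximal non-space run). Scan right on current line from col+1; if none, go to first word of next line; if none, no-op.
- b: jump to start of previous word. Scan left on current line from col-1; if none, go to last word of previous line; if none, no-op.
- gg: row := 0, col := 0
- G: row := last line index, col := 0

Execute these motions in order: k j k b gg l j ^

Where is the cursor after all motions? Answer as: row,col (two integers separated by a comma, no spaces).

After 1 (k): row=0 col=0 char='s'
After 2 (j): row=1 col=0 char='g'
After 3 (k): row=0 col=0 char='s'
After 4 (b): row=0 col=0 char='s'
After 5 (gg): row=0 col=0 char='s'
After 6 (l): row=0 col=1 char='n'
After 7 (j): row=1 col=1 char='o'
After 8 (^): row=1 col=0 char='g'

Answer: 1,0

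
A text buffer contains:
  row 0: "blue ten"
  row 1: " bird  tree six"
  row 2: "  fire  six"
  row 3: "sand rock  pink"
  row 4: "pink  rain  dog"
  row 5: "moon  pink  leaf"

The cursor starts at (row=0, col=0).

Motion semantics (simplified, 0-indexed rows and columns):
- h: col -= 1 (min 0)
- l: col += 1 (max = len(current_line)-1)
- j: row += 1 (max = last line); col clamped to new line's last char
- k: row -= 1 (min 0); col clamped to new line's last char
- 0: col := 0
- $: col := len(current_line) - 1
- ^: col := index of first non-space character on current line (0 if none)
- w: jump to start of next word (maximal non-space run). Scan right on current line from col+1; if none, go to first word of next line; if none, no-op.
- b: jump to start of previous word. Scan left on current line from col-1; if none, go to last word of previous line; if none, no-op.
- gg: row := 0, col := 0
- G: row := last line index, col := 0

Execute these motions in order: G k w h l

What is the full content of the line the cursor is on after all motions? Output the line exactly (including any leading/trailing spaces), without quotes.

After 1 (G): row=5 col=0 char='m'
After 2 (k): row=4 col=0 char='p'
After 3 (w): row=4 col=6 char='r'
After 4 (h): row=4 col=5 char='_'
After 5 (l): row=4 col=6 char='r'

Answer: pink  rain  dog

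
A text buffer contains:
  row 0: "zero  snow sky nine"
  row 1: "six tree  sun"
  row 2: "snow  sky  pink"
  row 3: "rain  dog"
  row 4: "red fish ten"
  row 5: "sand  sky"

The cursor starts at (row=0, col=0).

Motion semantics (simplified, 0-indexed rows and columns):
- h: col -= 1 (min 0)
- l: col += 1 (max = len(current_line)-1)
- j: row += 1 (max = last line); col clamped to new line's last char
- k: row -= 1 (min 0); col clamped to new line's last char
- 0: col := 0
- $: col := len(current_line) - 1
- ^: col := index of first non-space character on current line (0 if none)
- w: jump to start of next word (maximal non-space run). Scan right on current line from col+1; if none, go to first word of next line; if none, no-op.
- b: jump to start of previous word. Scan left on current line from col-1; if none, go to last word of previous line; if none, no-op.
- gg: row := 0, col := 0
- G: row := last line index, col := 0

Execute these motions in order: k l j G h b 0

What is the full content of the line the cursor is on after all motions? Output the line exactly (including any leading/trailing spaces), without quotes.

Answer: red fish ten

Derivation:
After 1 (k): row=0 col=0 char='z'
After 2 (l): row=0 col=1 char='e'
After 3 (j): row=1 col=1 char='i'
After 4 (G): row=5 col=0 char='s'
After 5 (h): row=5 col=0 char='s'
After 6 (b): row=4 col=9 char='t'
After 7 (0): row=4 col=0 char='r'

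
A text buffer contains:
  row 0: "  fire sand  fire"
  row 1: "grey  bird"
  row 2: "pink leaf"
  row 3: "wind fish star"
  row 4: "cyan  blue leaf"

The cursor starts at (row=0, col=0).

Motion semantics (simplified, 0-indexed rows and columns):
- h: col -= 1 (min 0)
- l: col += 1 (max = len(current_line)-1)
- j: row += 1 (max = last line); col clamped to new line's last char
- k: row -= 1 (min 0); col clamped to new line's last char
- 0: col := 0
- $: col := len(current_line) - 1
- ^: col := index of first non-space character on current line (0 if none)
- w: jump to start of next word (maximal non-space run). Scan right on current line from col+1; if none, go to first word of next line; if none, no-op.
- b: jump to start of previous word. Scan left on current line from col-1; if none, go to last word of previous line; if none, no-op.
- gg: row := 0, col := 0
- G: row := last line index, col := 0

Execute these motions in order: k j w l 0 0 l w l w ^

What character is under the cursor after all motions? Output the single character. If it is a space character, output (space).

After 1 (k): row=0 col=0 char='_'
After 2 (j): row=1 col=0 char='g'
After 3 (w): row=1 col=6 char='b'
After 4 (l): row=1 col=7 char='i'
After 5 (0): row=1 col=0 char='g'
After 6 (0): row=1 col=0 char='g'
After 7 (l): row=1 col=1 char='r'
After 8 (w): row=1 col=6 char='b'
After 9 (l): row=1 col=7 char='i'
After 10 (w): row=2 col=0 char='p'
After 11 (^): row=2 col=0 char='p'

Answer: p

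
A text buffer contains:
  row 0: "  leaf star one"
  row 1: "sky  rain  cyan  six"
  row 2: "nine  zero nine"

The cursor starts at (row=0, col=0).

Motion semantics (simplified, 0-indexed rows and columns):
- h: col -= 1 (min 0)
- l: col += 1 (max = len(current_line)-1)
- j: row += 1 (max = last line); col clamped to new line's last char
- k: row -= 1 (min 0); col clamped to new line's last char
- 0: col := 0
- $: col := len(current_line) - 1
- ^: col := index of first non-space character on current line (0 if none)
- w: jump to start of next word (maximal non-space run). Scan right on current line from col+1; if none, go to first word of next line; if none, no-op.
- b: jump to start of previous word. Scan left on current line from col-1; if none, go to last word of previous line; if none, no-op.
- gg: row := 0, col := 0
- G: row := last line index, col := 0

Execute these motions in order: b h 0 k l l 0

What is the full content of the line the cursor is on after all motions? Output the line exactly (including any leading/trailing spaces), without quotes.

After 1 (b): row=0 col=0 char='_'
After 2 (h): row=0 col=0 char='_'
After 3 (0): row=0 col=0 char='_'
After 4 (k): row=0 col=0 char='_'
After 5 (l): row=0 col=1 char='_'
After 6 (l): row=0 col=2 char='l'
After 7 (0): row=0 col=0 char='_'

Answer:   leaf star one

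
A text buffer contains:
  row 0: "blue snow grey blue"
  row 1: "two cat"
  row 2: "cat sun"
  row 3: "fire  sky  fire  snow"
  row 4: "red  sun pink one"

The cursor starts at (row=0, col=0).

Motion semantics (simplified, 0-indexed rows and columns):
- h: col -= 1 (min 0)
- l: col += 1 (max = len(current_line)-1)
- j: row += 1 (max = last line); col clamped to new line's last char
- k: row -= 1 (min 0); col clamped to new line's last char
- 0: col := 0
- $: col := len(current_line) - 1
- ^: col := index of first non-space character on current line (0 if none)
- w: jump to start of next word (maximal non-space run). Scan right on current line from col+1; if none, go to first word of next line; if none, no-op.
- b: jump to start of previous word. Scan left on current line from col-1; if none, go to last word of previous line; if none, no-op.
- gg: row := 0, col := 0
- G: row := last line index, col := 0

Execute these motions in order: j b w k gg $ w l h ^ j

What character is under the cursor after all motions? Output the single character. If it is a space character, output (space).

After 1 (j): row=1 col=0 char='t'
After 2 (b): row=0 col=15 char='b'
After 3 (w): row=1 col=0 char='t'
After 4 (k): row=0 col=0 char='b'
After 5 (gg): row=0 col=0 char='b'
After 6 ($): row=0 col=18 char='e'
After 7 (w): row=1 col=0 char='t'
After 8 (l): row=1 col=1 char='w'
After 9 (h): row=1 col=0 char='t'
After 10 (^): row=1 col=0 char='t'
After 11 (j): row=2 col=0 char='c'

Answer: c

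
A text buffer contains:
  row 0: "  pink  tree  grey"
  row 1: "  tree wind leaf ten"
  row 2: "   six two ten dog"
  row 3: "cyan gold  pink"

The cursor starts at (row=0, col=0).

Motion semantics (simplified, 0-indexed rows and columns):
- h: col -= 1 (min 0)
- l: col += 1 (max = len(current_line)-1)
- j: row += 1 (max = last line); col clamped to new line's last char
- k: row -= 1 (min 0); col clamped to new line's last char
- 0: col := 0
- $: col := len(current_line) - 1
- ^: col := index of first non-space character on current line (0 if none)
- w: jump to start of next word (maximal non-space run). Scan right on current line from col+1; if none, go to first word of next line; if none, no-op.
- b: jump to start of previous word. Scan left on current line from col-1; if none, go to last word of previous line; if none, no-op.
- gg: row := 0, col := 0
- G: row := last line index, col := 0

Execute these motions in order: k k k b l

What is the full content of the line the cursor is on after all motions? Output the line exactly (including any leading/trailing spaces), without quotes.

Answer:   pink  tree  grey

Derivation:
After 1 (k): row=0 col=0 char='_'
After 2 (k): row=0 col=0 char='_'
After 3 (k): row=0 col=0 char='_'
After 4 (b): row=0 col=0 char='_'
After 5 (l): row=0 col=1 char='_'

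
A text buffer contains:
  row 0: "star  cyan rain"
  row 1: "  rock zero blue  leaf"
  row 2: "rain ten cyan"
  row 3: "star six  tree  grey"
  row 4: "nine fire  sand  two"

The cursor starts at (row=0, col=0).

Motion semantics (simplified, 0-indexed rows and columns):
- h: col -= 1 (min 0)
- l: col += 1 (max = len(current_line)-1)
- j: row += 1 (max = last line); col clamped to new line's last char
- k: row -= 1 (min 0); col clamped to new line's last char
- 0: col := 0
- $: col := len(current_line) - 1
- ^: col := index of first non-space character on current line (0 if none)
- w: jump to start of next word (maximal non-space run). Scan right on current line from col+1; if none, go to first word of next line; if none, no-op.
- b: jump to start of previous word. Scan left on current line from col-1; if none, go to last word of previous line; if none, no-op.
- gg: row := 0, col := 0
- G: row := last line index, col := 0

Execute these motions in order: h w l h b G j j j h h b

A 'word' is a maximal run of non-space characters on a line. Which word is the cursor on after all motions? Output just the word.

After 1 (h): row=0 col=0 char='s'
After 2 (w): row=0 col=6 char='c'
After 3 (l): row=0 col=7 char='y'
After 4 (h): row=0 col=6 char='c'
After 5 (b): row=0 col=0 char='s'
After 6 (G): row=4 col=0 char='n'
After 7 (j): row=4 col=0 char='n'
After 8 (j): row=4 col=0 char='n'
After 9 (j): row=4 col=0 char='n'
After 10 (h): row=4 col=0 char='n'
After 11 (h): row=4 col=0 char='n'
After 12 (b): row=3 col=16 char='g'

Answer: grey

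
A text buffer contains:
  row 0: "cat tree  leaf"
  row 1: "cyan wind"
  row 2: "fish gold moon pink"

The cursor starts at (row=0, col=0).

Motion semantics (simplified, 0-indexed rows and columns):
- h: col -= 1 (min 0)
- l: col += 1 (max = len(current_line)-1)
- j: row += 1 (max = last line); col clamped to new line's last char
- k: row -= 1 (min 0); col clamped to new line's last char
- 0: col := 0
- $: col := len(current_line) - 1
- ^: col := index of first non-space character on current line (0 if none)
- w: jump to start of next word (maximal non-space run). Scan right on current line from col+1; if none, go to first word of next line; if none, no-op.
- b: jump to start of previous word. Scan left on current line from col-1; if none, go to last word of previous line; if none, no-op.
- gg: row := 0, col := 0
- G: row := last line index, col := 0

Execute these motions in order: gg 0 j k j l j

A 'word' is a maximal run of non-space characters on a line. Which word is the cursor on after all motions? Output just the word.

After 1 (gg): row=0 col=0 char='c'
After 2 (0): row=0 col=0 char='c'
After 3 (j): row=1 col=0 char='c'
After 4 (k): row=0 col=0 char='c'
After 5 (j): row=1 col=0 char='c'
After 6 (l): row=1 col=1 char='y'
After 7 (j): row=2 col=1 char='i'

Answer: fish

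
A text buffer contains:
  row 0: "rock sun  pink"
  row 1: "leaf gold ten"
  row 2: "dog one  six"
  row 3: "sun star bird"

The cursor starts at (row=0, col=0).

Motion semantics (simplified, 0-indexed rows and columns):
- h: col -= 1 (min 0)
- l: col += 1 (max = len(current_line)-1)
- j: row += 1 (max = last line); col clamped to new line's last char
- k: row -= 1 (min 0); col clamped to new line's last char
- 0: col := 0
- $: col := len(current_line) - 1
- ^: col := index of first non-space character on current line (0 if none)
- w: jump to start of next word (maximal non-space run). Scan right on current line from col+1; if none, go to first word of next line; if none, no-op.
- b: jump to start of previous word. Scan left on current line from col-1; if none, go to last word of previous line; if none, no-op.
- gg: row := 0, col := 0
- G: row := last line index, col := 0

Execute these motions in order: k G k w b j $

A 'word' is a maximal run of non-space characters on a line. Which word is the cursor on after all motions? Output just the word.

After 1 (k): row=0 col=0 char='r'
After 2 (G): row=3 col=0 char='s'
After 3 (k): row=2 col=0 char='d'
After 4 (w): row=2 col=4 char='o'
After 5 (b): row=2 col=0 char='d'
After 6 (j): row=3 col=0 char='s'
After 7 ($): row=3 col=12 char='d'

Answer: bird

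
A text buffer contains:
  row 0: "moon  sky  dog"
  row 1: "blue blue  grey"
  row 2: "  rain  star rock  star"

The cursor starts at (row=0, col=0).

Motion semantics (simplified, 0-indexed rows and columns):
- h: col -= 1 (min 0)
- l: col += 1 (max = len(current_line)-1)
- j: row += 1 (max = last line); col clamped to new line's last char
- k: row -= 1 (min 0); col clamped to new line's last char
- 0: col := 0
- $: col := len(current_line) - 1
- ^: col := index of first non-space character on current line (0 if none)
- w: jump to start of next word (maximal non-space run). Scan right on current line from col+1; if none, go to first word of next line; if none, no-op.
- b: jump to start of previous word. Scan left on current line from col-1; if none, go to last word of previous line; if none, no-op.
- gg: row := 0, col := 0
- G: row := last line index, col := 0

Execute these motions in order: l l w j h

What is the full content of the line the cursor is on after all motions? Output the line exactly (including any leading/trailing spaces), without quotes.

After 1 (l): row=0 col=1 char='o'
After 2 (l): row=0 col=2 char='o'
After 3 (w): row=0 col=6 char='s'
After 4 (j): row=1 col=6 char='l'
After 5 (h): row=1 col=5 char='b'

Answer: blue blue  grey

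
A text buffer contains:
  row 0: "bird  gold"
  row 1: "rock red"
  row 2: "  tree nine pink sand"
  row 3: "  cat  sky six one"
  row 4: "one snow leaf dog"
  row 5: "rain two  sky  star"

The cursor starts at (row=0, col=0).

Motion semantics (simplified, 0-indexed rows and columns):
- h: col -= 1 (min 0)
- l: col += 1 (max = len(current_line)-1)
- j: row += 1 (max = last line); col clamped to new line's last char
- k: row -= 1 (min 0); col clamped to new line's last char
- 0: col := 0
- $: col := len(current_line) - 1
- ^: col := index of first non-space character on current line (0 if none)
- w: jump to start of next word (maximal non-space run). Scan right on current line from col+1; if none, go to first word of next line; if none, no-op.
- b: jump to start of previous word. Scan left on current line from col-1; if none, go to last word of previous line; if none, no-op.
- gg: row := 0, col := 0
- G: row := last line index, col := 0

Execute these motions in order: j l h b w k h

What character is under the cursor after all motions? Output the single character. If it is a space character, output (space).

Answer: b

Derivation:
After 1 (j): row=1 col=0 char='r'
After 2 (l): row=1 col=1 char='o'
After 3 (h): row=1 col=0 char='r'
After 4 (b): row=0 col=6 char='g'
After 5 (w): row=1 col=0 char='r'
After 6 (k): row=0 col=0 char='b'
After 7 (h): row=0 col=0 char='b'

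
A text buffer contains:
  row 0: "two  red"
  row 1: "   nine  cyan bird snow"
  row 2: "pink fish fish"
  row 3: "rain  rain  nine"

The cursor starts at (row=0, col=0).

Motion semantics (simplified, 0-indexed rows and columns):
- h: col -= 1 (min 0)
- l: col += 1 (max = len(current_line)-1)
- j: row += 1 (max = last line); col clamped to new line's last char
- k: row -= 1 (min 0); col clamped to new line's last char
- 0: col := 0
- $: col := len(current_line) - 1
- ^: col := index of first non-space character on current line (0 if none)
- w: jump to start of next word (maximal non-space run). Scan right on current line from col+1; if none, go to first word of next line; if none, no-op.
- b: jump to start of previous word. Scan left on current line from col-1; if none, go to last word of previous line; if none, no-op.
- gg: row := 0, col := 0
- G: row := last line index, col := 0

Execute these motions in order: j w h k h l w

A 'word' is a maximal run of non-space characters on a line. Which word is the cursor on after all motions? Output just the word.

After 1 (j): row=1 col=0 char='_'
After 2 (w): row=1 col=3 char='n'
After 3 (h): row=1 col=2 char='_'
After 4 (k): row=0 col=2 char='o'
After 5 (h): row=0 col=1 char='w'
After 6 (l): row=0 col=2 char='o'
After 7 (w): row=0 col=5 char='r'

Answer: red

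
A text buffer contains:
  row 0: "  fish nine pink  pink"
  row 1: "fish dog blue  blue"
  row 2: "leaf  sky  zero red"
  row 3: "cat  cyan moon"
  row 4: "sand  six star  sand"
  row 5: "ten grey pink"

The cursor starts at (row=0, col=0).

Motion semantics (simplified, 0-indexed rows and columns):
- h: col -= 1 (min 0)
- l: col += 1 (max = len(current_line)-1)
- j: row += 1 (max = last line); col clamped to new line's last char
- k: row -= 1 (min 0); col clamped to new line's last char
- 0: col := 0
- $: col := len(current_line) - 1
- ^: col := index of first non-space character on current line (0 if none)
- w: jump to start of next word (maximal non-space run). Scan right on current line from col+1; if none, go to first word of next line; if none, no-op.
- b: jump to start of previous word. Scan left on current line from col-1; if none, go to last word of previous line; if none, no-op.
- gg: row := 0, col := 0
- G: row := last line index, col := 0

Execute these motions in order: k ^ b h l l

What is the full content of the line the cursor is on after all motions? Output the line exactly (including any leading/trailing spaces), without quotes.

After 1 (k): row=0 col=0 char='_'
After 2 (^): row=0 col=2 char='f'
After 3 (b): row=0 col=2 char='f'
After 4 (h): row=0 col=1 char='_'
After 5 (l): row=0 col=2 char='f'
After 6 (l): row=0 col=3 char='i'

Answer:   fish nine pink  pink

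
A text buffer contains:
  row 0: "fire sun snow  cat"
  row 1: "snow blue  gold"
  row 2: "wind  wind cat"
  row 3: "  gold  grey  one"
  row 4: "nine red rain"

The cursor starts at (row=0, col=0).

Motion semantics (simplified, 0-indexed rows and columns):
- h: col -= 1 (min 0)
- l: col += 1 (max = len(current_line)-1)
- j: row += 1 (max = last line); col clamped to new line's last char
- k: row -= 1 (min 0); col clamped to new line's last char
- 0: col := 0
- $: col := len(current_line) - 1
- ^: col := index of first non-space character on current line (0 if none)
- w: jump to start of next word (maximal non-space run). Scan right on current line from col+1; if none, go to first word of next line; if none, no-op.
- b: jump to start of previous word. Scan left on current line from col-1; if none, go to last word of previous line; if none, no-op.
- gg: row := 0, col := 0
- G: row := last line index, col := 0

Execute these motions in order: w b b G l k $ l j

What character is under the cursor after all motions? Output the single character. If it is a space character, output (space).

After 1 (w): row=0 col=5 char='s'
After 2 (b): row=0 col=0 char='f'
After 3 (b): row=0 col=0 char='f'
After 4 (G): row=4 col=0 char='n'
After 5 (l): row=4 col=1 char='i'
After 6 (k): row=3 col=1 char='_'
After 7 ($): row=3 col=16 char='e'
After 8 (l): row=3 col=16 char='e'
After 9 (j): row=4 col=12 char='n'

Answer: n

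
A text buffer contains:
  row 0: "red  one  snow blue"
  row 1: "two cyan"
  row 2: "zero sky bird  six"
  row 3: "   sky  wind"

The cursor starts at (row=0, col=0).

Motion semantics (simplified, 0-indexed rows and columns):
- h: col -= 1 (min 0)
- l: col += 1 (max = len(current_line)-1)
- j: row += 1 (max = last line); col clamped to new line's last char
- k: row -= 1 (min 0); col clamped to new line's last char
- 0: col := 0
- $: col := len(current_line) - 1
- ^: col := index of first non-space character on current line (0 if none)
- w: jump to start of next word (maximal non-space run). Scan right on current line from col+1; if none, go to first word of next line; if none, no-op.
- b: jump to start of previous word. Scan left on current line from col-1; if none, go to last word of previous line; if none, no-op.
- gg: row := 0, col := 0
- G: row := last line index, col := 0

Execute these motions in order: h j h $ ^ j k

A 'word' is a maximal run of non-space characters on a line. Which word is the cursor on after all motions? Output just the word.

After 1 (h): row=0 col=0 char='r'
After 2 (j): row=1 col=0 char='t'
After 3 (h): row=1 col=0 char='t'
After 4 ($): row=1 col=7 char='n'
After 5 (^): row=1 col=0 char='t'
After 6 (j): row=2 col=0 char='z'
After 7 (k): row=1 col=0 char='t'

Answer: two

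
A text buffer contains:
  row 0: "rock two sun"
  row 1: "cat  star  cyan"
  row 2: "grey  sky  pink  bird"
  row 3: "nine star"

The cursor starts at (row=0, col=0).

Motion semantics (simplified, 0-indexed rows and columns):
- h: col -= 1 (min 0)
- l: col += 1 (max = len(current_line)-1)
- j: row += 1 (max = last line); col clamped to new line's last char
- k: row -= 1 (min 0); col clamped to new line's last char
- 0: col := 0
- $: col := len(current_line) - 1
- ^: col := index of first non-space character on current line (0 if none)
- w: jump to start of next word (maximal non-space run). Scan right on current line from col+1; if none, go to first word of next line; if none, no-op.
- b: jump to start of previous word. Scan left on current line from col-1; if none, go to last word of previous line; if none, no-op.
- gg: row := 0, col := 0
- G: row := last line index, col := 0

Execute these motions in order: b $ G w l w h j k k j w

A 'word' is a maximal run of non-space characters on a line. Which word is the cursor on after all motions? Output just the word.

Answer: sky

Derivation:
After 1 (b): row=0 col=0 char='r'
After 2 ($): row=0 col=11 char='n'
After 3 (G): row=3 col=0 char='n'
After 4 (w): row=3 col=5 char='s'
After 5 (l): row=3 col=6 char='t'
After 6 (w): row=3 col=6 char='t'
After 7 (h): row=3 col=5 char='s'
After 8 (j): row=3 col=5 char='s'
After 9 (k): row=2 col=5 char='_'
After 10 (k): row=1 col=5 char='s'
After 11 (j): row=2 col=5 char='_'
After 12 (w): row=2 col=6 char='s'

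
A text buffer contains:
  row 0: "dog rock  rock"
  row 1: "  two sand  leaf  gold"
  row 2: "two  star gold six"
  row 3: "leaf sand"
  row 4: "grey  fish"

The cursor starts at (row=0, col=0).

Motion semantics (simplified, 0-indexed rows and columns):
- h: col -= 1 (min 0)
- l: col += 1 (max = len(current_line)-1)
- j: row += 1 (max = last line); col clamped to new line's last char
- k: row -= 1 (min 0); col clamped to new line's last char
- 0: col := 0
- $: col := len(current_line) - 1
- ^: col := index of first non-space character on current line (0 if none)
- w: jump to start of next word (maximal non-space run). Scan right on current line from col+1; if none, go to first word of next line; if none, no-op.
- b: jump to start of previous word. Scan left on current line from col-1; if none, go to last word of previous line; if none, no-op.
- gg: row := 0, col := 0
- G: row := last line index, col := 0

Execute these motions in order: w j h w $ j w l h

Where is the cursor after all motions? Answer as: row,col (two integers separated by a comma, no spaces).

After 1 (w): row=0 col=4 char='r'
After 2 (j): row=1 col=4 char='o'
After 3 (h): row=1 col=3 char='w'
After 4 (w): row=1 col=6 char='s'
After 5 ($): row=1 col=21 char='d'
After 6 (j): row=2 col=17 char='x'
After 7 (w): row=3 col=0 char='l'
After 8 (l): row=3 col=1 char='e'
After 9 (h): row=3 col=0 char='l'

Answer: 3,0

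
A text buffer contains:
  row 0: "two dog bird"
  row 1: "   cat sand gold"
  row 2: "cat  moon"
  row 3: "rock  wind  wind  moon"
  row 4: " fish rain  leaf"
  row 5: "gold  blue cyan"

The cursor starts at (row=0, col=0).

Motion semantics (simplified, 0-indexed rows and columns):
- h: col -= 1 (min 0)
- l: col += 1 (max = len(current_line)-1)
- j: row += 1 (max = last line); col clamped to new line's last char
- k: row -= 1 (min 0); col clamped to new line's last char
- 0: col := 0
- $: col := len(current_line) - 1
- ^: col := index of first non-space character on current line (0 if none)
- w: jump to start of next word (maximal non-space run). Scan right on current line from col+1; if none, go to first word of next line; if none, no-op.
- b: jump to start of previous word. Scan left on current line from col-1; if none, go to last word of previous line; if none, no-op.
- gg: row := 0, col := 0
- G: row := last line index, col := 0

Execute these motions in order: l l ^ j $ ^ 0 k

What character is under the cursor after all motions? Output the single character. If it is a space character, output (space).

Answer: t

Derivation:
After 1 (l): row=0 col=1 char='w'
After 2 (l): row=0 col=2 char='o'
After 3 (^): row=0 col=0 char='t'
After 4 (j): row=1 col=0 char='_'
After 5 ($): row=1 col=15 char='d'
After 6 (^): row=1 col=3 char='c'
After 7 (0): row=1 col=0 char='_'
After 8 (k): row=0 col=0 char='t'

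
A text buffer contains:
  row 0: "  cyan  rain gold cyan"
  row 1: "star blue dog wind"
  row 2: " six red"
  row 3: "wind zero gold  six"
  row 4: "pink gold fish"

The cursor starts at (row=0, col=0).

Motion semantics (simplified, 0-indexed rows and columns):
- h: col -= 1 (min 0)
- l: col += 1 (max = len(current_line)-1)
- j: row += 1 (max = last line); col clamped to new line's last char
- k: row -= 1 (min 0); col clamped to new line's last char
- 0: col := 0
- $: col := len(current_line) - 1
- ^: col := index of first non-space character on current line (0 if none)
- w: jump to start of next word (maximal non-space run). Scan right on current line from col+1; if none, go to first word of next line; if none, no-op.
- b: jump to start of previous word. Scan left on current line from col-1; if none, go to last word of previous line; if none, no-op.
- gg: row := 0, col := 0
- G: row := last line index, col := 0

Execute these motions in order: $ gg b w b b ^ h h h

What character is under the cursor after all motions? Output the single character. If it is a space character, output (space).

After 1 ($): row=0 col=21 char='n'
After 2 (gg): row=0 col=0 char='_'
After 3 (b): row=0 col=0 char='_'
After 4 (w): row=0 col=2 char='c'
After 5 (b): row=0 col=2 char='c'
After 6 (b): row=0 col=2 char='c'
After 7 (^): row=0 col=2 char='c'
After 8 (h): row=0 col=1 char='_'
After 9 (h): row=0 col=0 char='_'
After 10 (h): row=0 col=0 char='_'

Answer: (space)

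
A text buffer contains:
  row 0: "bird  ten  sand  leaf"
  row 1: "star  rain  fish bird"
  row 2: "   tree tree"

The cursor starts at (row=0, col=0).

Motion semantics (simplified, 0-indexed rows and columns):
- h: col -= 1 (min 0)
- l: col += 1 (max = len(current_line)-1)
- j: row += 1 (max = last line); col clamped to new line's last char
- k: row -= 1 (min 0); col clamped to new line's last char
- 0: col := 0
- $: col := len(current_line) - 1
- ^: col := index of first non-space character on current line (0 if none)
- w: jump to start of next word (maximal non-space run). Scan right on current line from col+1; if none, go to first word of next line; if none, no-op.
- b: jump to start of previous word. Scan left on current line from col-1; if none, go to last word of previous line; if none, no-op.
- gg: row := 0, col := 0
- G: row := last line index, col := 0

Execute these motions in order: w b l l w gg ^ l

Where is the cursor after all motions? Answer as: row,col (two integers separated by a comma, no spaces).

After 1 (w): row=0 col=6 char='t'
After 2 (b): row=0 col=0 char='b'
After 3 (l): row=0 col=1 char='i'
After 4 (l): row=0 col=2 char='r'
After 5 (w): row=0 col=6 char='t'
After 6 (gg): row=0 col=0 char='b'
After 7 (^): row=0 col=0 char='b'
After 8 (l): row=0 col=1 char='i'

Answer: 0,1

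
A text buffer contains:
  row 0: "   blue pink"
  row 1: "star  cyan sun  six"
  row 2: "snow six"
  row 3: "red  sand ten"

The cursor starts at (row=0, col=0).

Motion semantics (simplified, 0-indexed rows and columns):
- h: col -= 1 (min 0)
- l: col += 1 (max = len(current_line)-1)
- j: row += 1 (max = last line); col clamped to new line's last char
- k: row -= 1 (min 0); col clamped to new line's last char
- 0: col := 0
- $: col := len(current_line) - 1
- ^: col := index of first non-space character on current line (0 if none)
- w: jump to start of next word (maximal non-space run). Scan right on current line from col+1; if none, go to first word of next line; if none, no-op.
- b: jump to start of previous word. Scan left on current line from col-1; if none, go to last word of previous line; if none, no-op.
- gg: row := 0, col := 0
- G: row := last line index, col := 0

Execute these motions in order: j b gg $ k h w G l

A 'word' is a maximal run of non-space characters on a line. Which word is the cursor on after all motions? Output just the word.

After 1 (j): row=1 col=0 char='s'
After 2 (b): row=0 col=8 char='p'
After 3 (gg): row=0 col=0 char='_'
After 4 ($): row=0 col=11 char='k'
After 5 (k): row=0 col=11 char='k'
After 6 (h): row=0 col=10 char='n'
After 7 (w): row=1 col=0 char='s'
After 8 (G): row=3 col=0 char='r'
After 9 (l): row=3 col=1 char='e'

Answer: red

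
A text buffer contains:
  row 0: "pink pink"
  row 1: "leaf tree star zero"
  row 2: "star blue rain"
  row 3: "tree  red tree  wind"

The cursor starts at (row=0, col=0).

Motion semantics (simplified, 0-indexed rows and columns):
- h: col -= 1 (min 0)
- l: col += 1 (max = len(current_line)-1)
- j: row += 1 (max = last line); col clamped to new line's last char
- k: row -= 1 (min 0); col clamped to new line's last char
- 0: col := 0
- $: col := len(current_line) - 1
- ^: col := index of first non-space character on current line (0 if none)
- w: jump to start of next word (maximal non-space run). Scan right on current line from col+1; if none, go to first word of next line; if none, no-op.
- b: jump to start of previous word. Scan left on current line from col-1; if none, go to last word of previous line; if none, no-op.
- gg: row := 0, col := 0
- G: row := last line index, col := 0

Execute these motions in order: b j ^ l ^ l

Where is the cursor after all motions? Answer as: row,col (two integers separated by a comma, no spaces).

After 1 (b): row=0 col=0 char='p'
After 2 (j): row=1 col=0 char='l'
After 3 (^): row=1 col=0 char='l'
After 4 (l): row=1 col=1 char='e'
After 5 (^): row=1 col=0 char='l'
After 6 (l): row=1 col=1 char='e'

Answer: 1,1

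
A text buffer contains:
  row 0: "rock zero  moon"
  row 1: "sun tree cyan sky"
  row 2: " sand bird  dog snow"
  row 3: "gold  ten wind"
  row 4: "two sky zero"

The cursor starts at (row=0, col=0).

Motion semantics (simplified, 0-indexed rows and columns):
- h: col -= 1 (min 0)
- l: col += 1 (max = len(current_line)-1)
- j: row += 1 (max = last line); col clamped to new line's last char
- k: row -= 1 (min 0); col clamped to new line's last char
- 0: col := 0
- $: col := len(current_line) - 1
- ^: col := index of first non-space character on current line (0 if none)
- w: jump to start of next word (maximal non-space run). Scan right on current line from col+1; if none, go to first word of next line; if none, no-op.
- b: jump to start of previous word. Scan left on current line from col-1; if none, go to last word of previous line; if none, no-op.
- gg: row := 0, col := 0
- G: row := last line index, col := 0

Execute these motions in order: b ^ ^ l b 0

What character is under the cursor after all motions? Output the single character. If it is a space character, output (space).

After 1 (b): row=0 col=0 char='r'
After 2 (^): row=0 col=0 char='r'
After 3 (^): row=0 col=0 char='r'
After 4 (l): row=0 col=1 char='o'
After 5 (b): row=0 col=0 char='r'
After 6 (0): row=0 col=0 char='r'

Answer: r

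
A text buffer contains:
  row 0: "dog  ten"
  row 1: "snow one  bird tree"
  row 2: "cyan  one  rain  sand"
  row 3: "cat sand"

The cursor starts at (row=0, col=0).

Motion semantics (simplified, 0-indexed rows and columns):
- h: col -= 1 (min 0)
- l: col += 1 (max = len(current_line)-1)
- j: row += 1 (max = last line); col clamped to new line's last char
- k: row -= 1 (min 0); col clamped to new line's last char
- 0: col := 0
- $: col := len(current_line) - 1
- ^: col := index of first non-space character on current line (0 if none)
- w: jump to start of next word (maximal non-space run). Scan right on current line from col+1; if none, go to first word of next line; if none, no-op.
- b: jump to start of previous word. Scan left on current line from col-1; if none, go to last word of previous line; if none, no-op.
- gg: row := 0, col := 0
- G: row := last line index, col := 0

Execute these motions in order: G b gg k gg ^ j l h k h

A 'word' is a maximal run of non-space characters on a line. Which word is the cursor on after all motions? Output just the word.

After 1 (G): row=3 col=0 char='c'
After 2 (b): row=2 col=17 char='s'
After 3 (gg): row=0 col=0 char='d'
After 4 (k): row=0 col=0 char='d'
After 5 (gg): row=0 col=0 char='d'
After 6 (^): row=0 col=0 char='d'
After 7 (j): row=1 col=0 char='s'
After 8 (l): row=1 col=1 char='n'
After 9 (h): row=1 col=0 char='s'
After 10 (k): row=0 col=0 char='d'
After 11 (h): row=0 col=0 char='d'

Answer: dog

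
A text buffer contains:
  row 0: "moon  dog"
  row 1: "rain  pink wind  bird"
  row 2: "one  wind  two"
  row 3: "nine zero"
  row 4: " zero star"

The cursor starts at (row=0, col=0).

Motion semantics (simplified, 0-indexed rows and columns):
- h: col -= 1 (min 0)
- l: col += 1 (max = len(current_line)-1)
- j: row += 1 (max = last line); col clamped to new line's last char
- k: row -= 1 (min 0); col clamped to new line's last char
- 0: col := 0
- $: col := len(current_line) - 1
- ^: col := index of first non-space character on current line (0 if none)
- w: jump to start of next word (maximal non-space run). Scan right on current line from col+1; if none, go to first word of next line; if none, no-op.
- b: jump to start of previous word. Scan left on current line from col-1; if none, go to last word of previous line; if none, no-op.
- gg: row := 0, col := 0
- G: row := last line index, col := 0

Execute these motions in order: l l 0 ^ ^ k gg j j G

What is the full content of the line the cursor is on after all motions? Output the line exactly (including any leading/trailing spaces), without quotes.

After 1 (l): row=0 col=1 char='o'
After 2 (l): row=0 col=2 char='o'
After 3 (0): row=0 col=0 char='m'
After 4 (^): row=0 col=0 char='m'
After 5 (^): row=0 col=0 char='m'
After 6 (k): row=0 col=0 char='m'
After 7 (gg): row=0 col=0 char='m'
After 8 (j): row=1 col=0 char='r'
After 9 (j): row=2 col=0 char='o'
After 10 (G): row=4 col=0 char='_'

Answer:  zero star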